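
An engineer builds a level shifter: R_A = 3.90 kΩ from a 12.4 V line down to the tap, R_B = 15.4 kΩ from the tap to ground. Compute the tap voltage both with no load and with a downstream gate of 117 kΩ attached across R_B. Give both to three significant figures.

Open-circuit: V = 12.4 × 15.4/(3.90 + 15.4) = 9.89 V.
With the load, R_B becomes R_B‖R_L = 13.61 kΩ, so V = 12.4 × 13.61/17.51 = 9.64 V.

Unloaded: 9.89 V; loaded: 9.64 V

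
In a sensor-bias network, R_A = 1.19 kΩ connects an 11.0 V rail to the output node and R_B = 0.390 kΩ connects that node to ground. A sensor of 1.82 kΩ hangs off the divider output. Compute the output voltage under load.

V_out ≈ 2.34 V

The load sits in parallel with R_B: R_B‖R_L = (390 × 1820) / (390 + 1820) = 321.2 Ω.
V_out = 11.0 × 321.2 / (1190 + 321.2) = 11.0 × 321.2/1511 = 2.34 V.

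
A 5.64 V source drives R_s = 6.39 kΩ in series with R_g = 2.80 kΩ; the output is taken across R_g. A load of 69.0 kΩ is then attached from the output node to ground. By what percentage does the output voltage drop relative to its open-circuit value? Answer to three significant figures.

The divider's output (Thévenin) resistance is R_s‖R_g = 1.947 kΩ.
Fractional drop under load = R_th/(R_th + R_L) = 1.947 / (1.947 + 69.0) = 0.02744.
So the output falls by 2.74 %.

2.74 %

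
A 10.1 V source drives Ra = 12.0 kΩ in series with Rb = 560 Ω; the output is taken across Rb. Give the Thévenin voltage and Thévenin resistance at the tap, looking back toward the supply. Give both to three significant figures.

V_th is the open-circuit tap voltage: 10.1 × 560/(12000 + 560) = 0.450 V.
With the supply zeroed, Ra and Rb appear in parallel from the tap: R_th = Ra‖Rb = (12000 × 560)/12560 = 535 Ω.

V_th = 0.450 V, R_th = 535 Ω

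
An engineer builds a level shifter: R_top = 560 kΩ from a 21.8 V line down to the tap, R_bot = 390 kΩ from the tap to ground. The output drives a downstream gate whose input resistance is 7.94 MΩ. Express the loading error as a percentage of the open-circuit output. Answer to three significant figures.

2.81 %

The divider's output (Thévenin) resistance is R_top‖R_bot = 229.9 kΩ.
Fractional drop under load = R_th/(R_th + R_L) = 229.9 / (229.9 + 7940) = 0.02814.
So the output falls by 2.81 %.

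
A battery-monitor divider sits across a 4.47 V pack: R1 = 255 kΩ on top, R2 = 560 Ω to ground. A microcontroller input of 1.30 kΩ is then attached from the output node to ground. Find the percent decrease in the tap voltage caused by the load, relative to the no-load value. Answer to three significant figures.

Unloaded V = 4.47 × 560/255600 = 0.009795 V.
Loaded: R2‖R_L = 391.4 Ω, giving V = 4.47 × 391.4/255400 = 0.006850 V.
Drop = (0.009795 − 0.006850) / 0.009795 = 30.1 %.

30.1 %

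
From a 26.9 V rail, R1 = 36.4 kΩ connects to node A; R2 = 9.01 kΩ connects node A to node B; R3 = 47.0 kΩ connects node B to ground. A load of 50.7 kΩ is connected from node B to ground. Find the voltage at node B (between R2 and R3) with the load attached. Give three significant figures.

V ≈ 9.40 V

At node B, R3 is in parallel with the load: R3‖R_L = 24.39 kΩ.
Below node A the resistance is R2 + (R3‖R_L) = 33.40 kΩ, so V_A = 26.9 × 33.40/69.80 = 12.87 V.
Then V_B = V_A × (R3‖R_L)/(R2 + R3‖R_L) = 12.87 × 24.39/33.40 = 9.40 V.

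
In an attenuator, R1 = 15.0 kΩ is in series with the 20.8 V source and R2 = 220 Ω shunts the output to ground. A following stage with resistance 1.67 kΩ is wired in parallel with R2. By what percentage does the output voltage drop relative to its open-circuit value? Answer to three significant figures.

11.5 %

The divider's output (Thévenin) resistance is R1‖R2 = 216.8 Ω.
Fractional drop under load = R_th/(R_th + R_L) = 216.8 / (216.8 + 1670) = 0.1149.
So the output falls by 11.5 %.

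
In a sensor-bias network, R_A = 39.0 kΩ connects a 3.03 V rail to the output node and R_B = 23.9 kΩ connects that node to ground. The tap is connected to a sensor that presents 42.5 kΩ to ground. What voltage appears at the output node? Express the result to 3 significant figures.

V_out ≈ 0.854 V

The load sits in parallel with R_B: R_B‖R_L = (23.9 × 42.5) / (23.9 + 42.5) = 15.30 kΩ.
V_out = 3.03 × 15.30 / (39.0 + 15.30) = 3.03 × 15.30/54.30 = 0.854 V.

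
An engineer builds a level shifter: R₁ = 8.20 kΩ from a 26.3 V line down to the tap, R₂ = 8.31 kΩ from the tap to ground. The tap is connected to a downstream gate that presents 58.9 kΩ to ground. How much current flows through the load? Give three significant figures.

I_L ≈ 0.210 mA

R₂‖R_L = 7.283 kΩ; V_out = 26.3 × 7.283/15.48 = 12.37 V.
I_L = V_out / R_L = 12.37 / 58.9 kΩ = 0.210 mA.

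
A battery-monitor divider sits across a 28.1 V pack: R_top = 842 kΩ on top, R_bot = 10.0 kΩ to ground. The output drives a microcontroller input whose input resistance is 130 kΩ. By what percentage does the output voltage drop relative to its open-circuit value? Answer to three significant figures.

7.06 %

The divider's output (Thévenin) resistance is R_top‖R_bot = 9.883 kΩ.
Fractional drop under load = R_th/(R_th + R_L) = 9.883 / (9.883 + 130) = 0.07065.
So the output falls by 7.06 %.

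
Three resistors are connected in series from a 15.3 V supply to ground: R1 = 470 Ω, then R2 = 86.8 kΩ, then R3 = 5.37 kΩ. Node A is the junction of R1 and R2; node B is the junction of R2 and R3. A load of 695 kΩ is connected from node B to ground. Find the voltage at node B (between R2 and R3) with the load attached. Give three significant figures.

V ≈ 0.880 V

At node B, R3 is in parallel with the load: R3‖R_L = 5329 Ω.
Below node A the resistance is R2 + (R3‖R_L) = 92130 Ω, so V_A = 15.3 × 92130/92600 = 15.22 V.
Then V_B = V_A × (R3‖R_L)/(R2 + R3‖R_L) = 15.22 × 5329/92130 = 0.880 V.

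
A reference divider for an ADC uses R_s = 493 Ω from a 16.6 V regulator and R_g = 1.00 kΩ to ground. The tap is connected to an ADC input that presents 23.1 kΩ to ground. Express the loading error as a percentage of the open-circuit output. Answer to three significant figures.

The divider's output (Thévenin) resistance is R_s‖R_g = 330.2 Ω.
Fractional drop under load = R_th/(R_th + R_L) = 330.2 / (330.2 + 23100) = 0.01409.
So the output falls by 1.41 %.

1.41 %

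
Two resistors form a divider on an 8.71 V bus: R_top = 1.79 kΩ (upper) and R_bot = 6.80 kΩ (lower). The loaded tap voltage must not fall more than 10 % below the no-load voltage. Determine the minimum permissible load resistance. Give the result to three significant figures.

Output resistance R_th = R_top‖R_bot = (1.79 × 6.80)/8.590 = 1.417 kΩ.
The fractional drop is R_th/(R_th + R_L); requiring this ≤ 0.100 gives R_L ≥ R_th(1/0.100 − 1) = 1.417 × 9.000 = 12.8 kΩ.

R_L(min) ≈ 12.8 kΩ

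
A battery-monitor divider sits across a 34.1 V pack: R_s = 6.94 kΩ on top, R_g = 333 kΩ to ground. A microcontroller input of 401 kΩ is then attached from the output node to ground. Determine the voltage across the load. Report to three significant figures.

The load sits in parallel with R_g: R_g‖R_L = (333 × 401) / (333 + 401) = 181.9 kΩ.
V_out = 34.1 × 181.9 / (6.94 + 181.9) = 34.1 × 181.9/188.9 = 32.8 V.

V_out ≈ 32.8 V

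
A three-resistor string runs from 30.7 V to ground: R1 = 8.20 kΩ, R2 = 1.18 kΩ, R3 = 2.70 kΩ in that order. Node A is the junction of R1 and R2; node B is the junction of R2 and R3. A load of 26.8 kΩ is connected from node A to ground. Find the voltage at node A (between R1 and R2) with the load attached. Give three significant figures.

V ≈ 8.98 V

Below node A the series string R2+R3 = 3.880 kΩ sits in parallel with the 26.8 kΩ load: 3.389 kΩ.
V_A = 30.7 × 3.389/(8.20 + 3.389) = 8.98 V.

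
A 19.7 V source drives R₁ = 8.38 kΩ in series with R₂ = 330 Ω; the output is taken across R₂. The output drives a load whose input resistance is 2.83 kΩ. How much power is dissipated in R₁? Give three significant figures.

Total resistance from the source is R₁ + (R₂‖R_L) = 8676 Ω, so I = 19.7/8676 Ω = 2.271 mA.
P = I²·R₁ = (2.271 mA)² × 8.38 kΩ = 43.2 mW.

P ≈ 43.2 mW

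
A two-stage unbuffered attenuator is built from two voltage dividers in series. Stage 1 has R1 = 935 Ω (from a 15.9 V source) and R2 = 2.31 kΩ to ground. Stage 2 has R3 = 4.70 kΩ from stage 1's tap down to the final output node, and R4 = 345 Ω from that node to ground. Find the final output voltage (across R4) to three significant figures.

V_out ≈ 0.684 V

Stage 2 presents R3+R4 = 5045 Ω as a load on stage 1's tap.
Stage 1's lower leg becomes R2‖(R3+R4) = 1584 Ω, so V_mid = 15.9 × 1584/2519 = 9.999 V.
Stage 2 is itself unloaded: V_out = V_mid × R4/(R3+R4) = 9.999 × 345/5045 = 0.684 V.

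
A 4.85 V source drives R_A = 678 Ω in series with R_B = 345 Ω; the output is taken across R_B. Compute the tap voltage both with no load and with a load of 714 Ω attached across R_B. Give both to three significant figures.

Open-circuit: V = 4.85 × 345/(678 + 345) = 1.64 V.
With the load, R_B becomes R_B‖R_L = 232.6 Ω, so V = 4.85 × 232.6/910.6 = 1.24 V.

Unloaded: 1.64 V; loaded: 1.24 V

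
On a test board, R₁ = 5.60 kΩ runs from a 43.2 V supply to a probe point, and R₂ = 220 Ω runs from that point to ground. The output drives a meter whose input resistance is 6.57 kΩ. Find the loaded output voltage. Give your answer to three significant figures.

V_out ≈ 1.58 V

The load sits in parallel with R₂: R₂‖R_L = (220 × 6570) / (220 + 6570) = 212.9 Ω.
V_out = 43.2 × 212.9 / (5600 + 212.9) = 43.2 × 212.9/5813 = 1.58 V.
(Unloaded it would have been 1.63 V.)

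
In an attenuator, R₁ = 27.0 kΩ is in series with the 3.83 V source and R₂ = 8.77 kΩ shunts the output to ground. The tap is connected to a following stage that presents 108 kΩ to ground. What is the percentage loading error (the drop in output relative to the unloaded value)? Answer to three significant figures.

The divider's output (Thévenin) resistance is R₁‖R₂ = 6.620 kΩ.
Fractional drop under load = R_th/(R_th + R_L) = 6.620 / (6.620 + 108) = 0.05775.
So the output falls by 5.78 %.

5.78 %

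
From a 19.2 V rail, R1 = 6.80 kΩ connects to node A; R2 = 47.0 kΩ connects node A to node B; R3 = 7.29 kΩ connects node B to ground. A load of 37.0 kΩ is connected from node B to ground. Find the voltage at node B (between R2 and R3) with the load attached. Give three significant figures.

At node B, R3 is in parallel with the load: R3‖R_L = 6.090 kΩ.
Below node A the resistance is R2 + (R3‖R_L) = 53.09 kΩ, so V_A = 19.2 × 53.09/59.89 = 17.02 V.
Then V_B = V_A × (R3‖R_L)/(R2 + R3‖R_L) = 17.02 × 6.090/53.09 = 1.95 V.

V ≈ 1.95 V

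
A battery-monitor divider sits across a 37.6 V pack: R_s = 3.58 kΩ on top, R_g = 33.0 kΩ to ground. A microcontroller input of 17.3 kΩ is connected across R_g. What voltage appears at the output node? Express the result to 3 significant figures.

The load sits in parallel with R_g: R_g‖R_L = (33.0 × 17.3) / (33.0 + 17.3) = 11.35 kΩ.
V_out = 37.6 × 11.35 / (3.58 + 11.35) = 37.6 × 11.35/14.93 = 28.6 V.

V_out ≈ 28.6 V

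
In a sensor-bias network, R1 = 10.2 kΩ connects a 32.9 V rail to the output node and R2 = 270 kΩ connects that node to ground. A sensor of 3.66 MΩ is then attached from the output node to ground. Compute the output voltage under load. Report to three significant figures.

V_out ≈ 31.6 V

The load sits in parallel with R2: R2‖R_L = (270 × 3660) / (270 + 3660) = 251.5 kΩ.
V_out = 32.9 × 251.5 / (10.2 + 251.5) = 32.9 × 251.5/261.7 = 31.6 V.
(Unloaded it would have been 31.7 V.)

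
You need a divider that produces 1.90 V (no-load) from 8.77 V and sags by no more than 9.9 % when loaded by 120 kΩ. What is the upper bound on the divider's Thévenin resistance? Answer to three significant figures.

Loading drop = R_th/(R_th + R_L) ≤ 0.0990, so R_th ≤ R_L · ε/(1−ε) = 120 kΩ × 0.0990/0.9010 = 13.2 kΩ.
(Any R1, R2 with R2/(R1+R2) = 0.217 and R1‖R2 ≤ 13.2 kΩ will meet the spec.)

R_th ≤ 13.2 kΩ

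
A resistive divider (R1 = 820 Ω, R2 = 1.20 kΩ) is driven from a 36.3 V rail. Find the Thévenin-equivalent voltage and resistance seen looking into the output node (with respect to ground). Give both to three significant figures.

V_th is the open-circuit tap voltage: 36.3 × 1200/(820 + 1200) = 21.6 V.
With the supply zeroed, R1 and R2 appear in parallel from the tap: R_th = R1‖R2 = (820 × 1200)/2020 = 487 Ω.

V_th = 21.6 V, R_th = 487 Ω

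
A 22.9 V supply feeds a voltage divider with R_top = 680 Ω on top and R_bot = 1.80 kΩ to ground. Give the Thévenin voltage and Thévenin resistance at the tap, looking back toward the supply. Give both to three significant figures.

V_th = 16.6 V, R_th = 494 Ω

V_th is the open-circuit tap voltage: 22.9 × 1800/(680 + 1800) = 16.6 V.
With the supply zeroed, R_top and R_bot appear in parallel from the tap: R_th = R_top‖R_bot = (680 × 1800)/2480 = 494 Ω.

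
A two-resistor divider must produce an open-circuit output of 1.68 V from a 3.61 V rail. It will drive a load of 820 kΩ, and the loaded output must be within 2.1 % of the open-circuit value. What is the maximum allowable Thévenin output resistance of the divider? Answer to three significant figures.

R_th ≤ 17.6 kΩ

Loading drop = R_th/(R_th + R_L) ≤ 0.0210, so R_th ≤ R_L · ε/(1−ε) = 820 kΩ × 0.0210/0.9790 = 17.6 kΩ.
(Any R1, R2 with R2/(R1+R2) = 0.465 and R1‖R2 ≤ 17.6 kΩ will meet the spec.)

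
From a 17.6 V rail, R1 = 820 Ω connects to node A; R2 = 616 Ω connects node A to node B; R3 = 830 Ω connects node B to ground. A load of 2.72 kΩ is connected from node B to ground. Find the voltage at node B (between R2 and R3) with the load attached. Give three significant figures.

V ≈ 5.40 V

At node B, R3 is in parallel with the load: R3‖R_L = 635.9 Ω.
Below node A the resistance is R2 + (R3‖R_L) = 1252 Ω, so V_A = 17.6 × 1252/2072 = 10.63 V.
Then V_B = V_A × (R3‖R_L)/(R2 + R3‖R_L) = 10.63 × 635.9/1252 = 5.40 V.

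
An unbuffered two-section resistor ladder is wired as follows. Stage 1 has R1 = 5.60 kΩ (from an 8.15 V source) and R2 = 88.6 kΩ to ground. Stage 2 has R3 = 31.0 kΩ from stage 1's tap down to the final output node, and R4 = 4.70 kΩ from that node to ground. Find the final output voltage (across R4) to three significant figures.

Stage 2 presents R3+R4 = 35.70 kΩ as a load on stage 1's tap.
Stage 1's lower leg becomes R2‖(R3+R4) = 25.45 kΩ, so V_mid = 8.15 × 25.45/31.05 = 6.680 V.
Stage 2 is itself unloaded: V_out = V_mid × R4/(R3+R4) = 6.680 × 4.70/35.70 = 0.879 V.

V_out ≈ 0.879 V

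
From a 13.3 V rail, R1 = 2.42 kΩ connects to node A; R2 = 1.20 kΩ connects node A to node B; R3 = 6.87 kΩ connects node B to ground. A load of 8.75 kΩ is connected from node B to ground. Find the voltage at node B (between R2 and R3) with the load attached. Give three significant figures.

At node B, R3 is in parallel with the load: R3‖R_L = 3.848 kΩ.
Below node A the resistance is R2 + (R3‖R_L) = 5.048 kΩ, so V_A = 13.3 × 5.048/7.468 = 8.990 V.
Then V_B = V_A × (R3‖R_L)/(R2 + R3‖R_L) = 8.990 × 3.848/5.048 = 6.85 V.

V ≈ 6.85 V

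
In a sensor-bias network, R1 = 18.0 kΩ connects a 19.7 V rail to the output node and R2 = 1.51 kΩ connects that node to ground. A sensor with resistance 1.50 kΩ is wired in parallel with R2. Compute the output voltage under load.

V_out ≈ 0.791 V

The load sits in parallel with R2: R2‖R_L = (1.51 × 1.50) / (1.51 + 1.50) = 0.7525 kΩ.
V_out = 19.7 × 0.7525 / (18.0 + 0.7525) = 19.7 × 0.7525/18.75 = 0.791 V.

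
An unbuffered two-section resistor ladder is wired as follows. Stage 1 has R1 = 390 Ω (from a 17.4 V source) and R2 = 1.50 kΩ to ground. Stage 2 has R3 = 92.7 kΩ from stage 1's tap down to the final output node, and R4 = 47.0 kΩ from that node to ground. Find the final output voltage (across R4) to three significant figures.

V_out ≈ 4.64 V

Stage 2 presents R3+R4 = 139700 Ω as a load on stage 1's tap.
Stage 1's lower leg becomes R2‖(R3+R4) = 1484 Ω, so V_mid = 17.4 × 1484/1874 = 13.78 V.
Stage 2 is itself unloaded: V_out = V_mid × R4/(R3+R4) = 13.78 × 47000/139700 = 4.64 V.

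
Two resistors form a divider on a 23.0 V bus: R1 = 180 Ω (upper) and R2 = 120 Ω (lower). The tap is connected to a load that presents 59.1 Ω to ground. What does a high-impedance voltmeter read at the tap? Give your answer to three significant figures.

The load sits in parallel with R2: R2‖R_L = (120 × 59.1) / (120 + 59.1) = 39.60 Ω.
V_out = 23.0 × 39.60 / (180 + 39.60) = 23.0 × 39.60/219.6 = 4.15 V.
(Unloaded it would have been 9.20 V.)

V_out ≈ 4.15 V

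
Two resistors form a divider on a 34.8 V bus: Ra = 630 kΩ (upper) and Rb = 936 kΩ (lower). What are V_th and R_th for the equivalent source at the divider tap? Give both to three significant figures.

V_th = 20.8 V, R_th = 377 kΩ

V_th is the open-circuit tap voltage: 34.8 × 936/(630 + 936) = 20.8 V.
With the supply zeroed, Ra and Rb appear in parallel from the tap: R_th = Ra‖Rb = (630 × 936)/1566 = 377 kΩ.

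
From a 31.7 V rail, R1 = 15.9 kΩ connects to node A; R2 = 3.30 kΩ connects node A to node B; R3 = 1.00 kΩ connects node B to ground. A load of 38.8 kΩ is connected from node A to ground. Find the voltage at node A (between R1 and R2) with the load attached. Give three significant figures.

V ≈ 6.21 V

Below node A the series string R2+R3 = 4.300 kΩ sits in parallel with the 38.8 kΩ load: 3.871 kΩ.
V_A = 31.7 × 3.871/(15.9 + 3.871) = 6.21 V.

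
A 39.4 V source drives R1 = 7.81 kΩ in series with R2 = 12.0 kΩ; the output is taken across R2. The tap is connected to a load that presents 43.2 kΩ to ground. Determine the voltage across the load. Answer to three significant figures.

The load sits in parallel with R2: R2‖R_L = (12.0 × 43.2) / (12.0 + 43.2) = 9.391 kΩ.
V_out = 39.4 × 9.391 / (7.81 + 9.391) = 39.4 × 9.391/17.20 = 21.5 V.

V_out ≈ 21.5 V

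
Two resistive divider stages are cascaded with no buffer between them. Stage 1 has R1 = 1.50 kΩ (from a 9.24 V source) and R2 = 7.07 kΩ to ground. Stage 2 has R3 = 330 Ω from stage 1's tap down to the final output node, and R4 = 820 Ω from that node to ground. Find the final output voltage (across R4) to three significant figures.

V_out ≈ 2.62 V

Stage 2 presents R3+R4 = 1150 Ω as a load on stage 1's tap.
Stage 1's lower leg becomes R2‖(R3+R4) = 989.1 Ω, so V_mid = 9.24 × 989.1/2489 = 3.672 V.
Stage 2 is itself unloaded: V_out = V_mid × R4/(R3+R4) = 3.672 × 820/1150 = 2.62 V.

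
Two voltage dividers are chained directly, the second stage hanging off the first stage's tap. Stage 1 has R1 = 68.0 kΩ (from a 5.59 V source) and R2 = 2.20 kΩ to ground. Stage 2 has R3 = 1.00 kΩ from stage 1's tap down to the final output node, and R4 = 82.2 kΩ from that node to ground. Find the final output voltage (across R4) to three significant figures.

Stage 2 presents R3+R4 = 83.20 kΩ as a load on stage 1's tap.
Stage 1's lower leg becomes R2‖(R3+R4) = 2.143 kΩ, so V_mid = 5.59 × 2.143/70.14 = 0.1708 V.
Stage 2 is itself unloaded: V_out = V_mid × R4/(R3+R4) = 0.1708 × 82.2/83.20 = 0.169 V.

V_out ≈ 0.169 V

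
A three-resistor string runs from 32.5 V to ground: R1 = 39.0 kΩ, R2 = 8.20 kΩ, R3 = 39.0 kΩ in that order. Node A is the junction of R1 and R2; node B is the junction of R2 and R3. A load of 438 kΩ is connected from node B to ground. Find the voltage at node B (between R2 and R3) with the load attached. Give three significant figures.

At node B, R3 is in parallel with the load: R3‖R_L = 35.81 kΩ.
Below node A the resistance is R2 + (R3‖R_L) = 44.01 kΩ, so V_A = 32.5 × 44.01/83.01 = 17.23 V.
Then V_B = V_A × (R3‖R_L)/(R2 + R3‖R_L) = 17.23 × 35.81/44.01 = 14.0 V.

V ≈ 14.0 V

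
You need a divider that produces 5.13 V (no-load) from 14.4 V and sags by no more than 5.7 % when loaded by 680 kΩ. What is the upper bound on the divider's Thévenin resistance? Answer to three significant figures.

R_th ≤ 41.1 kΩ

Loading drop = R_th/(R_th + R_L) ≤ 0.0570, so R_th ≤ R_L · ε/(1−ε) = 680 kΩ × 0.0570/0.9430 = 41.1 kΩ.
(Any R1, R2 with R2/(R1+R2) = 0.356 and R1‖R2 ≤ 41.1 kΩ will meet the spec.)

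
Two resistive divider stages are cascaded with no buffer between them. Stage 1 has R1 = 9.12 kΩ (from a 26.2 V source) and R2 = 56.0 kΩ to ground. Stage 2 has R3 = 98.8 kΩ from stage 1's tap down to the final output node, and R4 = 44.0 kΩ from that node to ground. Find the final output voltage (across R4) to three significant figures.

V_out ≈ 6.58 V

Stage 2 presents R3+R4 = 142.8 kΩ as a load on stage 1's tap.
Stage 1's lower leg becomes R2‖(R3+R4) = 40.23 kΩ, so V_mid = 26.2 × 40.23/49.35 = 21.36 V.
Stage 2 is itself unloaded: V_out = V_mid × R4/(R3+R4) = 21.36 × 44.0/142.8 = 6.58 V.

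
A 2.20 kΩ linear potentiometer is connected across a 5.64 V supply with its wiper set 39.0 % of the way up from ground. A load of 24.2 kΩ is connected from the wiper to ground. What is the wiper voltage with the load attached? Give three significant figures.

V ≈ 2.15 V

The wiper splits the pot into (1−α)R = 1342 Ω above and αR = 858.0 Ω below.
Lower section ‖ load = 828.6 Ω.
V_wiper = 5.64 × 828.6/(1342 + 828.6) = 2.15 V.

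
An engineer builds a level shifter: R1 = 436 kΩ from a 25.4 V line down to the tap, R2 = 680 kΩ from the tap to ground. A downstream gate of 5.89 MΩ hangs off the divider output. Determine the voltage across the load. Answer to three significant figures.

The load sits in parallel with R2: R2‖R_L = (680 × 5890) / (680 + 5890) = 609.6 kΩ.
V_out = 25.4 × 609.6 / (436 + 609.6) = 25.4 × 609.6/1046 = 14.8 V.

V_out ≈ 14.8 V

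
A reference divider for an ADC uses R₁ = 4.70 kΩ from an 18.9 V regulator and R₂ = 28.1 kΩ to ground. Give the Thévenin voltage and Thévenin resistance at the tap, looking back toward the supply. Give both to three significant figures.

V_th = 16.2 V, R_th = 4.03 kΩ

V_th is the open-circuit tap voltage: 18.9 × 28.1/(4.70 + 28.1) = 16.2 V.
With the supply zeroed, R₁ and R₂ appear in parallel from the tap: R_th = R₁‖R₂ = (4.70 × 28.1)/32.80 = 4.03 kΩ.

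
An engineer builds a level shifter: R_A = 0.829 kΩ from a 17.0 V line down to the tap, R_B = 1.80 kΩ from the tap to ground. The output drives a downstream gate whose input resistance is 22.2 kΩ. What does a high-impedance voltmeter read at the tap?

V_out ≈ 11.3 V

The load sits in parallel with R_B: R_B‖R_L = (1800 × 22200) / (1800 + 22200) = 1665 Ω.
V_out = 17.0 × 1665 / (829 + 1665) = 17.0 × 1665/2494 = 11.3 V.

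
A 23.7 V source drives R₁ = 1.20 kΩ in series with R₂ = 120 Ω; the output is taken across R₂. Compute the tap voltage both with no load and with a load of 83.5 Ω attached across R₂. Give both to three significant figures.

Open-circuit: V = 23.7 × 120/(1200 + 120) = 2.15 V.
With the load, R₂ becomes R₂‖R_L = 49.24 Ω, so V = 23.7 × 49.24/1249 = 0.934 V.

Unloaded: 2.15 V; loaded: 0.934 V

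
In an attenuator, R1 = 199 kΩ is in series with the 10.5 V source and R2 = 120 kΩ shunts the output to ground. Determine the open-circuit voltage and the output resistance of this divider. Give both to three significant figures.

V_th is the open-circuit tap voltage: 10.5 × 120/(199 + 120) = 3.95 V.
With the supply zeroed, R1 and R2 appear in parallel from the tap: R_th = R1‖R2 = (199 × 120)/319.0 = 74.9 kΩ.

V_th = 3.95 V, R_th = 74.9 kΩ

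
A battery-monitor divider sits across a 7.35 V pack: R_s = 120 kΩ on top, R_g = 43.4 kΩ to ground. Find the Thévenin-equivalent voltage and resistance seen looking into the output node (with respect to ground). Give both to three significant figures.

V_th is the open-circuit tap voltage: 7.35 × 43.4/(120 + 43.4) = 1.95 V.
With the supply zeroed, R_s and R_g appear in parallel from the tap: R_th = R_s‖R_g = (120 × 43.4)/163.4 = 31.9 kΩ.

V_th = 1.95 V, R_th = 31.9 kΩ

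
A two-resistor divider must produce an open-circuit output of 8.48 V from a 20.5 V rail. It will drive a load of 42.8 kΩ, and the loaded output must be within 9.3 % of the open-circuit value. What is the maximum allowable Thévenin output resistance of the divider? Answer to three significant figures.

R_th ≤ 4.39 kΩ

Loading drop = R_th/(R_th + R_L) ≤ 0.0930, so R_th ≤ R_L · ε/(1−ε) = 42.8 kΩ × 0.0930/0.9070 = 4.39 kΩ.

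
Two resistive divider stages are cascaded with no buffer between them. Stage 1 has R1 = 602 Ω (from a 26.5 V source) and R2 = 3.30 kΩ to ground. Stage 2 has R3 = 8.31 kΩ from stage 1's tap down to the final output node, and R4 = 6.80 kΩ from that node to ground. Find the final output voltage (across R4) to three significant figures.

Stage 2 presents R3+R4 = 15110 Ω as a load on stage 1's tap.
Stage 1's lower leg becomes R2‖(R3+R4) = 2708 Ω, so V_mid = 26.5 × 2708/3310 = 21.68 V.
Stage 2 is itself unloaded: V_out = V_mid × R4/(R3+R4) = 21.68 × 6800/15110 = 9.76 V.

V_out ≈ 9.76 V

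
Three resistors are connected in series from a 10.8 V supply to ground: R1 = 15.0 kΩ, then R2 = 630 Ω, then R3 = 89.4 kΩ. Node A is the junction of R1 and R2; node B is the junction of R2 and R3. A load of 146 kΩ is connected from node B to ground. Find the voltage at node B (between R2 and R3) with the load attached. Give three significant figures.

V ≈ 8.43 V

At node B, R3 is in parallel with the load: R3‖R_L = 55450 Ω.
Below node A the resistance is R2 + (R3‖R_L) = 56080 Ω, so V_A = 10.8 × 56080/71080 = 8.521 V.
Then V_B = V_A × (R3‖R_L)/(R2 + R3‖R_L) = 8.521 × 55450/56080 = 8.43 V.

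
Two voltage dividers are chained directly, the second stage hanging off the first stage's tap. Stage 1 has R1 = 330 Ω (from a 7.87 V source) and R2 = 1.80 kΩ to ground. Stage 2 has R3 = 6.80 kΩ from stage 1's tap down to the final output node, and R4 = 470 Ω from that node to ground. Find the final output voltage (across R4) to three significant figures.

V_out ≈ 0.414 V

Stage 2 presents R3+R4 = 7270 Ω as a load on stage 1's tap.
Stage 1's lower leg becomes R2‖(R3+R4) = 1443 Ω, so V_mid = 7.87 × 1443/1773 = 6.405 V.
Stage 2 is itself unloaded: V_out = V_mid × R4/(R3+R4) = 6.405 × 470/7270 = 0.414 V.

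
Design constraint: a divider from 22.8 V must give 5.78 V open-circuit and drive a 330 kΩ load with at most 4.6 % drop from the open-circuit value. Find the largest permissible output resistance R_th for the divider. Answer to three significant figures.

Loading drop = R_th/(R_th + R_L) ≤ 0.0460, so R_th ≤ R_L · ε/(1−ε) = 330 kΩ × 0.0460/0.9540 = 15.9 kΩ.

R_th ≤ 15.9 kΩ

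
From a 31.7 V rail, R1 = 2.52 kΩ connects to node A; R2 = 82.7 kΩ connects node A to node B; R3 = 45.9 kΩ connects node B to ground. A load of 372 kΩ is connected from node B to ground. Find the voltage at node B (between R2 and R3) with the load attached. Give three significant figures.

V ≈ 10.3 V

At node B, R3 is in parallel with the load: R3‖R_L = 40.86 kΩ.
Below node A the resistance is R2 + (R3‖R_L) = 123.6 kΩ, so V_A = 31.7 × 123.6/126.1 = 31.07 V.
Then V_B = V_A × (R3‖R_L)/(R2 + R3‖R_L) = 31.07 × 40.86/123.6 = 10.3 V.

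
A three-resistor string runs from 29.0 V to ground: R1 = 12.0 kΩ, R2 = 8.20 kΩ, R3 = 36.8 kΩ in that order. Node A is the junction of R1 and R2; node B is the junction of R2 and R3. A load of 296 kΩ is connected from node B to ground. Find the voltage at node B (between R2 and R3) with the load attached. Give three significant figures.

V ≈ 17.9 V

At node B, R3 is in parallel with the load: R3‖R_L = 32.73 kΩ.
Below node A the resistance is R2 + (R3‖R_L) = 40.93 kΩ, so V_A = 29.0 × 40.93/52.93 = 22.43 V.
Then V_B = V_A × (R3‖R_L)/(R2 + R3‖R_L) = 22.43 × 32.73/40.93 = 17.9 V.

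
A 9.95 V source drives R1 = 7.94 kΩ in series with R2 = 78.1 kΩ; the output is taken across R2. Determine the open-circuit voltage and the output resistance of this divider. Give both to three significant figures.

V_th is the open-circuit tap voltage: 9.95 × 78.1/(7.94 + 78.1) = 9.03 V.
With the supply zeroed, R1 and R2 appear in parallel from the tap: R_th = R1‖R2 = (7.94 × 78.1)/86.04 = 7.21 kΩ.

V_th = 9.03 V, R_th = 7.21 kΩ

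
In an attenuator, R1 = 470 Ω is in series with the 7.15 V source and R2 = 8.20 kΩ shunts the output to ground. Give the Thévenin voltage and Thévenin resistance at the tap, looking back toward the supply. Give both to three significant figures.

V_th = 6.76 V, R_th = 445 Ω

V_th is the open-circuit tap voltage: 7.15 × 8200/(470 + 8200) = 6.76 V.
With the supply zeroed, R1 and R2 appear in parallel from the tap: R_th = R1‖R2 = (470 × 8200)/8670 = 445 Ω.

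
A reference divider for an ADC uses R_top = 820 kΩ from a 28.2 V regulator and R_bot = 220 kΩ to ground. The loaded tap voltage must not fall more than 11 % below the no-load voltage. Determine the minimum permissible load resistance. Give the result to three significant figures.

R_L(min) ≈ 1.40 MΩ

Output resistance R_th = R_top‖R_bot = (820 × 220)/1040 = 173.5 kΩ.
The fractional drop is R_th/(R_th + R_L); requiring this ≤ 0.110 gives R_L ≥ R_th(1/0.110 − 1) = 173.5 × 8.091 = 1.40 MΩ.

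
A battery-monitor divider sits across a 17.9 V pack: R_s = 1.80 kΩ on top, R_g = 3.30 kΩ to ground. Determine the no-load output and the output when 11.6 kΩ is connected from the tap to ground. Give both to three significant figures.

Unloaded: 11.6 V; loaded: 10.5 V

Open-circuit: V = 17.9 × 3.30/(1.80 + 3.30) = 11.6 V.
With the load, R_g becomes R_g‖R_L = 2.569 kΩ, so V = 17.9 × 2.569/4.369 = 10.5 V.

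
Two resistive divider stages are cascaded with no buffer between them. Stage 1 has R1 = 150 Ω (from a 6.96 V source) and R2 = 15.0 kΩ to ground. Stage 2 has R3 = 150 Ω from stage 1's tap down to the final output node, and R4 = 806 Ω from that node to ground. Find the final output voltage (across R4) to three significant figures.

Stage 2 presents R3+R4 = 956.0 Ω as a load on stage 1's tap.
Stage 1's lower leg becomes R2‖(R3+R4) = 898.7 Ω, so V_mid = 6.96 × 898.7/1049 = 5.965 V.
Stage 2 is itself unloaded: V_out = V_mid × R4/(R3+R4) = 5.965 × 806/956.0 = 5.03 V.

V_out ≈ 5.03 V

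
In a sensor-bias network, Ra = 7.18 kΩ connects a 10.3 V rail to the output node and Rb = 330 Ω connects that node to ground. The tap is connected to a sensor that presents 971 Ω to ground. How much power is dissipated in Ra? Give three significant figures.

Total resistance from the source is Ra + (Rb‖R_L) = 7426 Ω, so I = 10.3/7426 Ω = 1.387 mA.
P = I²·Ra = (1.387 mA)² × 7.18 kΩ = 13.8 mW.

P ≈ 13.8 mW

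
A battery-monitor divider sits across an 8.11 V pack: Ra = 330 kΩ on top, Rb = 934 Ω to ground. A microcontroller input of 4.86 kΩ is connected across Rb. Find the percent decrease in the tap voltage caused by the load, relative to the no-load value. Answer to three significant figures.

The divider's output (Thévenin) resistance is Ra‖Rb = 931.4 Ω.
Fractional drop under load = R_th/(R_th + R_L) = 931.4 / (931.4 + 4860) = 0.1608.
So the output falls by 16.1 %.

16.1 %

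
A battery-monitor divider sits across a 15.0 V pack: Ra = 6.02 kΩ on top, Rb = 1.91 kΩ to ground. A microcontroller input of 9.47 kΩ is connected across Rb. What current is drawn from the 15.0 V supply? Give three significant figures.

Rb‖R_L = 1.589 kΩ, so the source sees Ra + Rb‖R_L = 7.609 kΩ.
I = 15.0 V / 7.609 kΩ = 1.97 mA.

I ≈ 1.97 mA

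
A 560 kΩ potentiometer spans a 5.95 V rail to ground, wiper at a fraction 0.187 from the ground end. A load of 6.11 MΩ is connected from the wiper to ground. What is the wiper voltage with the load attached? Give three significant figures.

The wiper splits the pot into (1−α)R = 455.3 kΩ above and αR = 104.7 kΩ below.
Lower section ‖ load = 103.0 kΩ.
V_wiper = 5.95 × 103.0/(455.3 + 103.0) = 1.10 V.

V ≈ 1.10 V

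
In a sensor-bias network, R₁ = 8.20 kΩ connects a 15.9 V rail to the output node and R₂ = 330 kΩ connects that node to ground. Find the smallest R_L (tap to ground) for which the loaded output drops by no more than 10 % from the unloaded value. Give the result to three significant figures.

Output resistance R_th = R₁‖R₂ = (8.20 × 330)/338.2 = 8.001 kΩ.
The fractional drop is R_th/(R_th + R_L); requiring this ≤ 0.100 gives R_L ≥ R_th(1/0.100 − 1) = 8.001 × 9.000 = 72.0 kΩ.

R_L(min) ≈ 72.0 kΩ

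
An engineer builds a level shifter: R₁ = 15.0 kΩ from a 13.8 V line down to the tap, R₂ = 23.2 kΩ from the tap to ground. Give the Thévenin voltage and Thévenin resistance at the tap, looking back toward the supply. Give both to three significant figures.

V_th is the open-circuit tap voltage: 13.8 × 23.2/(15.0 + 23.2) = 8.38 V.
With the supply zeroed, R₁ and R₂ appear in parallel from the tap: R_th = R₁‖R₂ = (15.0 × 23.2)/38.20 = 9.11 kΩ.

V_th = 8.38 V, R_th = 9.11 kΩ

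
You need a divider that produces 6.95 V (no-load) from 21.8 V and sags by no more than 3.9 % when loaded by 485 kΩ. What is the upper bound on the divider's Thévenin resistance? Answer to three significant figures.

Loading drop = R_th/(R_th + R_L) ≤ 0.0390, so R_th ≤ R_L · ε/(1−ε) = 485 kΩ × 0.0390/0.9610 = 19.7 kΩ.

R_th ≤ 19.7 kΩ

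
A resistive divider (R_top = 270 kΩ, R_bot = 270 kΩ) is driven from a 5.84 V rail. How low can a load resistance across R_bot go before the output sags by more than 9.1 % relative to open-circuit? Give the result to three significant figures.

R_L(min) ≈ 1.35 MΩ

Output resistance R_th = R_top‖R_bot = (270 × 270)/540.0 = 135.0 kΩ.
The fractional drop is R_th/(R_th + R_L); requiring this ≤ 0.0910 gives R_L ≥ R_th(1/0.0910 − 1) = 135.0 × 9.989 = 1.35 MΩ.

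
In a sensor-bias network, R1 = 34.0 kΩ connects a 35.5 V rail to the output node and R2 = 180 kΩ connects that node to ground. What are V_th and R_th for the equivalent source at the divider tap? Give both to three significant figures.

V_th is the open-circuit tap voltage: 35.5 × 180/(34.0 + 180) = 29.9 V.
With the supply zeroed, R1 and R2 appear in parallel from the tap: R_th = R1‖R2 = (34.0 × 180)/214.0 = 28.6 kΩ.

V_th = 29.9 V, R_th = 28.6 kΩ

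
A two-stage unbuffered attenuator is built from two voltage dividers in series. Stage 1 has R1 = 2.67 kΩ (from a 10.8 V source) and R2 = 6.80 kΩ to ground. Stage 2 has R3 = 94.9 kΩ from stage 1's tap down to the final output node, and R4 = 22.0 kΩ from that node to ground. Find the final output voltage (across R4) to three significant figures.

V_out ≈ 1.44 V

Stage 2 presents R3+R4 = 116.9 kΩ as a load on stage 1's tap.
Stage 1's lower leg becomes R2‖(R3+R4) = 6.426 kΩ, so V_mid = 10.8 × 6.426/9.096 = 7.630 V.
Stage 2 is itself unloaded: V_out = V_mid × R4/(R3+R4) = 7.630 × 22.0/116.9 = 1.44 V.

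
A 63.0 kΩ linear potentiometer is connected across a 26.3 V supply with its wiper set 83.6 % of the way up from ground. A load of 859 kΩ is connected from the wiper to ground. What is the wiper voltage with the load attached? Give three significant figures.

The wiper splits the pot into (1−α)R = 10.33 kΩ above and αR = 52.67 kΩ below.
Lower section ‖ load = 49.63 kΩ.
V_wiper = 26.3 × 49.63/(10.33 + 49.63) = 21.8 V.

V ≈ 21.8 V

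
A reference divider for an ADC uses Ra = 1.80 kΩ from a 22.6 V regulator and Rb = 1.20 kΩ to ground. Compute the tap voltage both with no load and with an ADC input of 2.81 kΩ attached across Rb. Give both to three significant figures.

Unloaded: 9.04 V; loaded: 7.20 V

Open-circuit: V = 22.6 × 1.20/(1.80 + 1.20) = 9.04 V.
With the load, Rb becomes Rb‖R_L = 0.8409 kΩ, so V = 22.6 × 0.8409/2.641 = 7.20 V.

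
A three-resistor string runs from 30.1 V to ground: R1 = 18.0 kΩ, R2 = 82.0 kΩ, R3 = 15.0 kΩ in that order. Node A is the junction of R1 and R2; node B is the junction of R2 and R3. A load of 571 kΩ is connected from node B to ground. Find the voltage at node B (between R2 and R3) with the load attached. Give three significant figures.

At node B, R3 is in parallel with the load: R3‖R_L = 14.62 kΩ.
Below node A the resistance is R2 + (R3‖R_L) = 96.62 kΩ, so V_A = 30.1 × 96.62/114.6 = 25.37 V.
Then V_B = V_A × (R3‖R_L)/(R2 + R3‖R_L) = 25.37 × 14.62/96.62 = 3.84 V.

V ≈ 3.84 V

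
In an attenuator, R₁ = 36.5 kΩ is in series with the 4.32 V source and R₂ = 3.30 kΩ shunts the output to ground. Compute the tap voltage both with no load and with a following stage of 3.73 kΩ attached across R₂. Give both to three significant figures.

Unloaded: 0.358 V; loaded: 0.198 V

Open-circuit: V = 4.32 × 3.30/(36.5 + 3.30) = 0.358 V.
With the load, R₂ becomes R₂‖R_L = 1.751 kΩ, so V = 4.32 × 1.751/38.25 = 0.198 V.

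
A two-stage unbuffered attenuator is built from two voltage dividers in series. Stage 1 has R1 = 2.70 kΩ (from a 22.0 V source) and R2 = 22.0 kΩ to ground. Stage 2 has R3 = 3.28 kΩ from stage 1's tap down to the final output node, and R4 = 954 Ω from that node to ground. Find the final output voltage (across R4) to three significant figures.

Stage 2 presents R3+R4 = 4234 Ω as a load on stage 1's tap.
Stage 1's lower leg becomes R2‖(R3+R4) = 3551 Ω, so V_mid = 22.0 × 3551/6251 = 12.50 V.
Stage 2 is itself unloaded: V_out = V_mid × R4/(R3+R4) = 12.50 × 954/4234 = 2.82 V.

V_out ≈ 2.82 V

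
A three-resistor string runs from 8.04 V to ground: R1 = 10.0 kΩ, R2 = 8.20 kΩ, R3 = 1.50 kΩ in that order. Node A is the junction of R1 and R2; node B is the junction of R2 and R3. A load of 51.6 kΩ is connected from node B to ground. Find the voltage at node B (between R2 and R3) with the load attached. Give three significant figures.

At node B, R3 is in parallel with the load: R3‖R_L = 1.458 kΩ.
Below node A the resistance is R2 + (R3‖R_L) = 9.658 kΩ, so V_A = 8.04 × 9.658/19.66 = 3.950 V.
Then V_B = V_A × (R3‖R_L)/(R2 + R3‖R_L) = 3.950 × 1.458/9.658 = 0.596 V.

V ≈ 0.596 V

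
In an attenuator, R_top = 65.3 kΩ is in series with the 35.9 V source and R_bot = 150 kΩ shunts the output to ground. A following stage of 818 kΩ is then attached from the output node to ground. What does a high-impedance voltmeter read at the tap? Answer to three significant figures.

The load sits in parallel with R_bot: R_bot‖R_L = (150 × 818) / (150 + 818) = 126.8 kΩ.
V_out = 35.9 × 126.8 / (65.3 + 126.8) = 35.9 × 126.8/192.1 = 23.7 V.

V_out ≈ 23.7 V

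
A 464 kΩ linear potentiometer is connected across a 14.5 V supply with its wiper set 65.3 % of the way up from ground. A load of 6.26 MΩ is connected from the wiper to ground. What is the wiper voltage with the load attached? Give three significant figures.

The wiper splits the pot into (1−α)R = 161.0 kΩ above and αR = 303.0 kΩ below.
Lower section ‖ load = 289.0 kΩ.
V_wiper = 14.5 × 289.0/(161.0 + 289.0) = 9.31 V.

V ≈ 9.31 V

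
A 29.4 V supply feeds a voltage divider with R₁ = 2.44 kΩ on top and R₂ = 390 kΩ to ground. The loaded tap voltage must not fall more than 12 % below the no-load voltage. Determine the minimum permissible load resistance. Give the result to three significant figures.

Output resistance R_th = R₁‖R₂ = (2.44 × 390)/392.4 = 2.425 kΩ.
The fractional drop is R_th/(R_th + R_L); requiring this ≤ 0.120 gives R_L ≥ R_th(1/0.120 − 1) = 2.425 × 7.333 = 17.8 kΩ.

R_L(min) ≈ 17.8 kΩ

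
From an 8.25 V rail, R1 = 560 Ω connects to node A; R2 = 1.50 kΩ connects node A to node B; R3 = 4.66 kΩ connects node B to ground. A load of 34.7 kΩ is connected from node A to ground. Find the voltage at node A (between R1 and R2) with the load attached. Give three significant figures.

Below node A the series string R2+R3 = 6160 Ω sits in parallel with the 34700 Ω load: 5231 Ω.
V_A = 8.25 × 5231/(560 + 5231) = 7.45 V.

V ≈ 7.45 V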